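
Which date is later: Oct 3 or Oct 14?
Oct 14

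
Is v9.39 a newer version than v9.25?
Yes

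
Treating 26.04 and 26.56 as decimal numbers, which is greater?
26.56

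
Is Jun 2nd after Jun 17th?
No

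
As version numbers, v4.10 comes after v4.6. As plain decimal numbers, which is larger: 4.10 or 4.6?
4.6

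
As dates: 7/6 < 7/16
True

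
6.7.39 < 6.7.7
False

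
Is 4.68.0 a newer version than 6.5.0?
No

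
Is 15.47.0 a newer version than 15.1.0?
Yes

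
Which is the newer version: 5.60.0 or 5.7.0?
5.60.0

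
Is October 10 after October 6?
Yes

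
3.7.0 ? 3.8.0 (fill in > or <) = <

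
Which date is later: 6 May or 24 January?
6 May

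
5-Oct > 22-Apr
True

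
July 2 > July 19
False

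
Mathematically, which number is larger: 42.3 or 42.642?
42.642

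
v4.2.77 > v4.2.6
True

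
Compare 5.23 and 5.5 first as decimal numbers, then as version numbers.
As decimals: 5.23 < 5.5. As versions: v5.23 > v5.5 (minor version 23 > 5).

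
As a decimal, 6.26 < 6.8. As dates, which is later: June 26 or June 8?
June 26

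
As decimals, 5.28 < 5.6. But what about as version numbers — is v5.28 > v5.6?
True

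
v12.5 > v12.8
False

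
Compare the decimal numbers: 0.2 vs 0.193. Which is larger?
0.2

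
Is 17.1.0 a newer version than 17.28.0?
No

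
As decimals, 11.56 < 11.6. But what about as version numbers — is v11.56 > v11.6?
True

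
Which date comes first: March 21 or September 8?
March 21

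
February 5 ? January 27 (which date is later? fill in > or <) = >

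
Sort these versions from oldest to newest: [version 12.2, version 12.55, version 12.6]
[version 12.2, version 12.6, version 12.55]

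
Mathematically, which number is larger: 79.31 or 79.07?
79.31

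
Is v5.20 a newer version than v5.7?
Yes. Version numbers are compared segment by segment as integers, not as decimals: minor version 20 > 7, so v5.20 > v5.7 (even though the decimal 5.20 < 5.7).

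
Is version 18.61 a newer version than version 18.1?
Yes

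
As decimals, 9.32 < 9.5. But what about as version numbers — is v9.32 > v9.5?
True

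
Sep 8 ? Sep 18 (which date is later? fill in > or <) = <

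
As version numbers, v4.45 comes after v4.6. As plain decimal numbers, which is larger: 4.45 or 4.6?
4.6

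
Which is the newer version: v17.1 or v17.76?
v17.76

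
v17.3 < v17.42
True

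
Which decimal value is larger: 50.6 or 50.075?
50.6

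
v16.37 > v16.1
True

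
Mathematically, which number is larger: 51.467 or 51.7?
51.7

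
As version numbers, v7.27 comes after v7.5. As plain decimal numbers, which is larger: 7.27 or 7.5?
7.5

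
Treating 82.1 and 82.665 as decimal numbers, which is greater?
82.665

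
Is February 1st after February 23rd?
No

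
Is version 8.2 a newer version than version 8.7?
No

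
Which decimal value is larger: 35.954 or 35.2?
35.954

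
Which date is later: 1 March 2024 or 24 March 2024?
24 March 2024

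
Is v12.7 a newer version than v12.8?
No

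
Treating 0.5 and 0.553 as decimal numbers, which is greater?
0.553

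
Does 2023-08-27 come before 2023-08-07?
No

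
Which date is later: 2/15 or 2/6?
2/15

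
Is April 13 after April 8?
Yes. Day 13 comes after day 8 in April — this is a date comparison, not a decimal one (the decimal 4.13 would be smaller than 4.8).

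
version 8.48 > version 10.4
False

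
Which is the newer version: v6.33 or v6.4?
v6.33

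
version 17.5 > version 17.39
False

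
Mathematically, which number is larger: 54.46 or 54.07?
54.46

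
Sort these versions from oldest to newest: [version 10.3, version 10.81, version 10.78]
[version 10.3, version 10.78, version 10.81]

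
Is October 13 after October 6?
Yes. Day 13 comes after day 6 in October — this is a date comparison, not a decimal one (the decimal 10.13 would be smaller than 10.6).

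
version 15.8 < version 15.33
True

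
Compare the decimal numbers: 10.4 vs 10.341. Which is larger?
10.4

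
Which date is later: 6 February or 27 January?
6 February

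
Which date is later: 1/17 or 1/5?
1/17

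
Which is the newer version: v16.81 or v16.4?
v16.81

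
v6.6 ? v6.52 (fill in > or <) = <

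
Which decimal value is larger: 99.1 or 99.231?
99.231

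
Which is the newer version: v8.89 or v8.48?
v8.89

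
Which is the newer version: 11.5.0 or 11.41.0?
11.41.0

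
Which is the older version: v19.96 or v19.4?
v19.4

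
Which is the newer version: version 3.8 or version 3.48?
version 3.48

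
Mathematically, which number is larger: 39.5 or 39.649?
39.649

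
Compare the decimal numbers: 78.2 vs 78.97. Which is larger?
78.97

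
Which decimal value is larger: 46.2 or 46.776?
46.776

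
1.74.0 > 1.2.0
True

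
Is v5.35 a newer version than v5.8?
Yes. Version numbers are compared segment by segment as integers, not as decimals: minor version 35 > 8, so v5.35 > v5.8 (even though the decimal 5.35 < 5.8).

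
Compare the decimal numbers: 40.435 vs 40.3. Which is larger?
40.435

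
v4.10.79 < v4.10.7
False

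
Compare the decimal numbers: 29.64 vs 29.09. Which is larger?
29.64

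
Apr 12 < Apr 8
False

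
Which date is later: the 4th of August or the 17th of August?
the 17th of August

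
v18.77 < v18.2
False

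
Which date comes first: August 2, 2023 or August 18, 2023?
August 2, 2023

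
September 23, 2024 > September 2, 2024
True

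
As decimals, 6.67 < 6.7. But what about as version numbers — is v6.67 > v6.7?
True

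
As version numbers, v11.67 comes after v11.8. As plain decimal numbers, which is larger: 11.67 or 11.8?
11.8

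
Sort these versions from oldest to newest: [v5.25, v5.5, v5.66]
[v5.5, v5.25, v5.66]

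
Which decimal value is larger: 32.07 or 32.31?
32.31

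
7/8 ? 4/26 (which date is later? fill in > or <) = >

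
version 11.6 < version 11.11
True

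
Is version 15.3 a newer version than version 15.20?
No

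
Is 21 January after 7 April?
No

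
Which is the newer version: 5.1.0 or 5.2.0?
5.2.0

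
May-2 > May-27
False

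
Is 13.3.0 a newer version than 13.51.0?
No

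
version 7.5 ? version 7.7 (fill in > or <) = <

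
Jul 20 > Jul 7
True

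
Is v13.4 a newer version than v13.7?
No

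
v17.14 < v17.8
False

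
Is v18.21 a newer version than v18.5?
Yes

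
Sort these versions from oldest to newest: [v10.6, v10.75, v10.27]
[v10.6, v10.27, v10.75]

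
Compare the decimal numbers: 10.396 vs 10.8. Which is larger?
10.8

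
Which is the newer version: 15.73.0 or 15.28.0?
15.73.0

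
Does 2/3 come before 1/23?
No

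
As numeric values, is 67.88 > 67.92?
False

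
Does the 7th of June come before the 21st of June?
Yes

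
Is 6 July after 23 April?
Yes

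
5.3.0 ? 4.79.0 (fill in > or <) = >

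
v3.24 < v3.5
False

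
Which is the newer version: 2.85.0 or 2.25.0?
2.85.0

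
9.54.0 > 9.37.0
True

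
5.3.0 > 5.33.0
False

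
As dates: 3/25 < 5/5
True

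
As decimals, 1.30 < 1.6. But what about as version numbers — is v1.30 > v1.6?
True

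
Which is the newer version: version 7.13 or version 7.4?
version 7.13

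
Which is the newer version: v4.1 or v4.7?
v4.7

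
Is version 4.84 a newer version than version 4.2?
Yes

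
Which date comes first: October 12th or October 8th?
October 8th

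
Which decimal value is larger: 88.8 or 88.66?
88.8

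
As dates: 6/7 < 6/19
True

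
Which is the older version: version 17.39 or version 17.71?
version 17.39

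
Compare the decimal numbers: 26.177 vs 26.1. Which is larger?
26.177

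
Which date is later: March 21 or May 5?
May 5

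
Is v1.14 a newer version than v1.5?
Yes. Version numbers are compared segment by segment as integers, not as decimals: minor version 14 > 5, so v1.14 > v1.5 (even though the decimal 1.14 < 1.5).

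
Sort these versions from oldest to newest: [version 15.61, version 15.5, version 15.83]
[version 15.5, version 15.61, version 15.83]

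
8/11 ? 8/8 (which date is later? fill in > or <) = >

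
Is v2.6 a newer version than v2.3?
Yes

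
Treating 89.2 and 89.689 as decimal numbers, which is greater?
89.689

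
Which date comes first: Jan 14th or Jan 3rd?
Jan 3rd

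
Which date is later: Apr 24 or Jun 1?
Jun 1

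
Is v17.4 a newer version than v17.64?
No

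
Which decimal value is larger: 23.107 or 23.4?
23.4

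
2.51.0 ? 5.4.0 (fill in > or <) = <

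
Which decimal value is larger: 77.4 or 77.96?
77.96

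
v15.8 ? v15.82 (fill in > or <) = <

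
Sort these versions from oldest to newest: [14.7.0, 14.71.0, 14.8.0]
[14.7.0, 14.8.0, 14.71.0]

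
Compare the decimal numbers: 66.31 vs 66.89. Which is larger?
66.89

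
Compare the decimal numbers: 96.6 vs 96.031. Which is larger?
96.6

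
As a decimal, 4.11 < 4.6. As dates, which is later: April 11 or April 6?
April 11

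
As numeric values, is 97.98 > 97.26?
True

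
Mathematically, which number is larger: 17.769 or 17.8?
17.8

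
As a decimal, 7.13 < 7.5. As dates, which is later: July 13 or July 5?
July 13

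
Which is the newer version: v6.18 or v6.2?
v6.18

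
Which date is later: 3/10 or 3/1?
3/10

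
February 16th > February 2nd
True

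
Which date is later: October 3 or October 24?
October 24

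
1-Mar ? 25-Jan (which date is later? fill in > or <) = >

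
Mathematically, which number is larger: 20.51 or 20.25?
20.51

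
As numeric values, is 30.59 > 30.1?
True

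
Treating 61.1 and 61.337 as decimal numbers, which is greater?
61.337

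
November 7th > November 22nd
False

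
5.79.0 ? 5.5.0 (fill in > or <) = >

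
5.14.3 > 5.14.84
False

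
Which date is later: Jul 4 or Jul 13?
Jul 13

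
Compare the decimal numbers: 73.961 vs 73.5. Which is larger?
73.961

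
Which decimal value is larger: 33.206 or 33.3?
33.3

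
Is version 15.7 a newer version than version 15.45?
No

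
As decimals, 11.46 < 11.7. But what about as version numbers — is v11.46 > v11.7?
True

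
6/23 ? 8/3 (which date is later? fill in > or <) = <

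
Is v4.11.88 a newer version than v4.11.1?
Yes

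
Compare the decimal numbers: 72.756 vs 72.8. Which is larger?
72.8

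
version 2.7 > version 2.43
False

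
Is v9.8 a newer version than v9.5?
Yes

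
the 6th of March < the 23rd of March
True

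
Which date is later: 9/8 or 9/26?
9/26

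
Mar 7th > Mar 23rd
False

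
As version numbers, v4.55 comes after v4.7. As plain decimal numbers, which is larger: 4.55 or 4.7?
4.7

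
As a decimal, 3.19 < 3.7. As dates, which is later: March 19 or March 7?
March 19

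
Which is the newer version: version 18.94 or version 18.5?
version 18.94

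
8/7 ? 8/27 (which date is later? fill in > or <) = <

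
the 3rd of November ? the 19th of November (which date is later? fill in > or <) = <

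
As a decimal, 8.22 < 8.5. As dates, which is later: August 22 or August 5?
August 22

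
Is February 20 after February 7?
Yes. Day 20 comes after day 7 in February — this is a date comparison, not a decimal one (the decimal 2.20 would be smaller than 2.7).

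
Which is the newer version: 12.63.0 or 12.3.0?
12.63.0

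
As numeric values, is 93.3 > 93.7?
False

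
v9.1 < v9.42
True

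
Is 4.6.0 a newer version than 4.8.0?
No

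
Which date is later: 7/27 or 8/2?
8/2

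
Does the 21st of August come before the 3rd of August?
No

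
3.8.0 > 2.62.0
True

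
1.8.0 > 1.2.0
True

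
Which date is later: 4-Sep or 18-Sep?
18-Sep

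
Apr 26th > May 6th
False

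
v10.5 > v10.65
False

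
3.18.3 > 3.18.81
False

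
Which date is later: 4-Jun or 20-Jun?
20-Jun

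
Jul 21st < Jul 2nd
False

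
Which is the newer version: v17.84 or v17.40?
v17.84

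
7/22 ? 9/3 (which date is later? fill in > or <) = <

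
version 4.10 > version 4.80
False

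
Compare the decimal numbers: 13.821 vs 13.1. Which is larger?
13.821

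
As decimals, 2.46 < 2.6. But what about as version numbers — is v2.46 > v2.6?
True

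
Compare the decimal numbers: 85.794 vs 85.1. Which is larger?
85.794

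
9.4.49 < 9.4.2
False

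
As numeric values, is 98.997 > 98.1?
True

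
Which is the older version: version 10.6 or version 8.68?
version 8.68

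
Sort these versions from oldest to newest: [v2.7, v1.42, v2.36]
[v1.42, v2.7, v2.36]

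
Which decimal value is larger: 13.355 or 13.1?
13.355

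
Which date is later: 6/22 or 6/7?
6/22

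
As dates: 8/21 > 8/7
True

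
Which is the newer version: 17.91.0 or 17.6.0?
17.91.0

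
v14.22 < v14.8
False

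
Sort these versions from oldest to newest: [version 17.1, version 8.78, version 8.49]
[version 8.49, version 8.78, version 17.1]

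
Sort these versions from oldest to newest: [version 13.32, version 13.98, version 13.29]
[version 13.29, version 13.32, version 13.98]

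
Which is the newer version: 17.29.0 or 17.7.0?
17.29.0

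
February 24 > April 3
False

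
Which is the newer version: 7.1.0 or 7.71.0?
7.71.0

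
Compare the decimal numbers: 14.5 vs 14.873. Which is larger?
14.873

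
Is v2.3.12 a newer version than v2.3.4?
Yes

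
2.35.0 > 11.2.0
False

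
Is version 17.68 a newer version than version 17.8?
Yes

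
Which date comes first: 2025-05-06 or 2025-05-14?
2025-05-06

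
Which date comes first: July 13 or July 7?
July 7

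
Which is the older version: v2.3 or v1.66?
v1.66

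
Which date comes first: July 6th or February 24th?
February 24th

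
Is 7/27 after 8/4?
No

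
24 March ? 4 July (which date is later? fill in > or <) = <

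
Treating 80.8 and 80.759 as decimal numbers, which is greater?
80.8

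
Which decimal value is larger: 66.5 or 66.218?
66.5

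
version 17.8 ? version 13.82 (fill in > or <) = >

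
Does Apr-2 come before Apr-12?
Yes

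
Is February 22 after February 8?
Yes. Day 22 comes after day 8 in February — this is a date comparison, not a decimal one (the decimal 2.22 would be smaller than 2.8).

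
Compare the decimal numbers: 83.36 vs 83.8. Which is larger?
83.8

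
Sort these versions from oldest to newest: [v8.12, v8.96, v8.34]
[v8.12, v8.34, v8.96]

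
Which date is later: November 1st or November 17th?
November 17th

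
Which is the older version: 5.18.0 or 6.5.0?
5.18.0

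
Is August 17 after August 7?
Yes. Day 17 comes after day 7 in August — this is a date comparison, not a decimal one (the decimal 8.17 would be smaller than 8.7).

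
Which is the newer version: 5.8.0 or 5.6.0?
5.8.0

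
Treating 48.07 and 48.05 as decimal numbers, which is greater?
48.07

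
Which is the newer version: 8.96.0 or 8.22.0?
8.96.0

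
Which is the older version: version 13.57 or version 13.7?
version 13.7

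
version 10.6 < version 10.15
True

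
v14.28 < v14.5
False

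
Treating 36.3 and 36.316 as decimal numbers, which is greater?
36.316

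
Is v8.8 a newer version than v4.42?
Yes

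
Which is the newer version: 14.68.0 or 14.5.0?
14.68.0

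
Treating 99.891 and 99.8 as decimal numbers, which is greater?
99.891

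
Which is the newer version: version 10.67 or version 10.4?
version 10.67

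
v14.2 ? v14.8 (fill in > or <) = <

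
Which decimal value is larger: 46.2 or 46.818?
46.818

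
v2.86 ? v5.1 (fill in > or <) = <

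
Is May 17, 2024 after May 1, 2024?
Yes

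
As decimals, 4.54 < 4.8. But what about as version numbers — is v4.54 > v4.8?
True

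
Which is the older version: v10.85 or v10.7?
v10.7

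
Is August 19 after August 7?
Yes. Day 19 comes after day 7 in August — this is a date comparison, not a decimal one (the decimal 8.19 would be smaller than 8.7).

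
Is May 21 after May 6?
Yes. Day 21 comes after day 6 in May — this is a date comparison, not a decimal one (the decimal 5.21 would be smaller than 5.6).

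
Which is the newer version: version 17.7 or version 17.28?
version 17.28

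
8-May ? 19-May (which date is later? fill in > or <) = <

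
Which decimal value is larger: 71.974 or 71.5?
71.974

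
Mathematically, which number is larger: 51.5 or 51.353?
51.5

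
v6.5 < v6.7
True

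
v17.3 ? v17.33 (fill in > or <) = <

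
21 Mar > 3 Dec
False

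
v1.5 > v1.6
False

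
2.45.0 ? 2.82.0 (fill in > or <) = <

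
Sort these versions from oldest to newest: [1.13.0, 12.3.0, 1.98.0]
[1.13.0, 1.98.0, 12.3.0]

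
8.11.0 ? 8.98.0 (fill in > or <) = <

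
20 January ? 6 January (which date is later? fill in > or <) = >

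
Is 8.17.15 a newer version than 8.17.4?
Yes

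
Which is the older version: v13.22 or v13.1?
v13.1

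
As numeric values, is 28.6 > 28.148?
True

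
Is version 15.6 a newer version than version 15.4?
Yes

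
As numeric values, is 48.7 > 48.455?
True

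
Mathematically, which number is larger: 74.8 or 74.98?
74.98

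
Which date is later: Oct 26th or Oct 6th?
Oct 26th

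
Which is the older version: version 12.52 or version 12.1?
version 12.1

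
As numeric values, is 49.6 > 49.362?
True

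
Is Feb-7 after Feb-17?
No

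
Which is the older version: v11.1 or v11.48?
v11.1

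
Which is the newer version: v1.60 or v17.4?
v17.4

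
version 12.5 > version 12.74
False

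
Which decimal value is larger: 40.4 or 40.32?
40.4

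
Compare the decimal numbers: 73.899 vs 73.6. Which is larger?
73.899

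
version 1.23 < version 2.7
True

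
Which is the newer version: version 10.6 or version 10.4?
version 10.6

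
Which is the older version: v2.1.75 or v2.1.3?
v2.1.3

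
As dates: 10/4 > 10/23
False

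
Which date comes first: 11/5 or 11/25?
11/5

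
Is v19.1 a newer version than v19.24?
No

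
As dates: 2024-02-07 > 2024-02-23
False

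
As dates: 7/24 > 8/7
False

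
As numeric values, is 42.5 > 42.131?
True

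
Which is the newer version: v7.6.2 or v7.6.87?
v7.6.87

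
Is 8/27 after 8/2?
Yes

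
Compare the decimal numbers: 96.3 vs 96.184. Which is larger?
96.3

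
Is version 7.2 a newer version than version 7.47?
No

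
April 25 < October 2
True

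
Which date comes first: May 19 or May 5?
May 5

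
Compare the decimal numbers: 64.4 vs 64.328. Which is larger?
64.4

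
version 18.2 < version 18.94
True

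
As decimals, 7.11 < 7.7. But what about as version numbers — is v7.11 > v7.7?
True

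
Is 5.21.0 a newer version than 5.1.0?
Yes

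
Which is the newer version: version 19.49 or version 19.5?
version 19.49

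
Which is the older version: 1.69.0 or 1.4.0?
1.4.0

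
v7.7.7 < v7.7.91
True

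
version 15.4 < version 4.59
False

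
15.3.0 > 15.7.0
False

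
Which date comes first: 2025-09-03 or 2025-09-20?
2025-09-03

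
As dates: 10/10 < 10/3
False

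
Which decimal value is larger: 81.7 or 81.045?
81.7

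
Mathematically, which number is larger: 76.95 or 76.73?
76.95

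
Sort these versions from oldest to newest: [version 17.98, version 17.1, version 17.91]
[version 17.1, version 17.91, version 17.98]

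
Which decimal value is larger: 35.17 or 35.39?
35.39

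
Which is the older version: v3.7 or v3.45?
v3.7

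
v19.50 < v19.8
False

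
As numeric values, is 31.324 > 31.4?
False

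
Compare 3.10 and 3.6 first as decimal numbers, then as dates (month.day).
As decimals: 3.10 < 3.6. As dates: 3/10 is later than 3/6 (day 10 > day 6).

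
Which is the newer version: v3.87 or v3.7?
v3.87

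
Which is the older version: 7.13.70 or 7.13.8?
7.13.8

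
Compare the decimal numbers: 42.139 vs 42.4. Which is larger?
42.4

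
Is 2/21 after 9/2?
No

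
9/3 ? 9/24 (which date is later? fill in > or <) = <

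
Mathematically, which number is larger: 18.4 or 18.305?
18.4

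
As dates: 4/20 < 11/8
True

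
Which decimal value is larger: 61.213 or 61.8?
61.8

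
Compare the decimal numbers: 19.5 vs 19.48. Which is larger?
19.5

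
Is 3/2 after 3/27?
No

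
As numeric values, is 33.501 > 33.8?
False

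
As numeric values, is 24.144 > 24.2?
False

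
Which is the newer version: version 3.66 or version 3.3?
version 3.66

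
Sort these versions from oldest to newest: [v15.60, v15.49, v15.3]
[v15.3, v15.49, v15.60]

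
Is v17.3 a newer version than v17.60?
No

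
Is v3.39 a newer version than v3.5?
Yes. Version numbers are compared segment by segment as integers, not as decimals: minor version 39 > 5, so v3.39 > v3.5 (even though the decimal 3.39 < 3.5).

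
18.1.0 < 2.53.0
False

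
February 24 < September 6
True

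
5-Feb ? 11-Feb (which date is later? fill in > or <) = <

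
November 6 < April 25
False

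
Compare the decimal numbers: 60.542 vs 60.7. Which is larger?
60.7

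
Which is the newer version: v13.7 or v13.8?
v13.8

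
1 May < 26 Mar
False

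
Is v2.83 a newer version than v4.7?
No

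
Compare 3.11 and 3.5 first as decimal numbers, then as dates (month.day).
As decimals: 3.11 < 3.5. As dates: 3/11 is later than 3/5 (day 11 > day 5).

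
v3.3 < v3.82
True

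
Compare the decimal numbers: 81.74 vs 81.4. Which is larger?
81.74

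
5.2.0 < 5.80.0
True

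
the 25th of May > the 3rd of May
True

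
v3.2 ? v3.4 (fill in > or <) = <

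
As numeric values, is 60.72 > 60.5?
True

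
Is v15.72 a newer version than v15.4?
Yes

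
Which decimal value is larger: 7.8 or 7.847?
7.847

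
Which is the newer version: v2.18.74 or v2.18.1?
v2.18.74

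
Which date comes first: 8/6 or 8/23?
8/6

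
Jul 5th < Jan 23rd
False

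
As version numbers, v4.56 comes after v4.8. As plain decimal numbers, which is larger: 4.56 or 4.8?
4.8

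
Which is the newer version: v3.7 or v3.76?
v3.76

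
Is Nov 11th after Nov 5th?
Yes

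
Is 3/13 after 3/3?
Yes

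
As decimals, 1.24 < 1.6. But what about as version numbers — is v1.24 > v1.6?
True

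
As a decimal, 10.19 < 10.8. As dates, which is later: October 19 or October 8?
October 19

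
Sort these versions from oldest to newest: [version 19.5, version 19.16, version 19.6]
[version 19.5, version 19.6, version 19.16]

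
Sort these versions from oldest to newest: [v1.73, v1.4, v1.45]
[v1.4, v1.45, v1.73]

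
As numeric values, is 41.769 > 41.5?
True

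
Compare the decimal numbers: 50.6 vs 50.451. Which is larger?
50.6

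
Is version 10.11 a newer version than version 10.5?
Yes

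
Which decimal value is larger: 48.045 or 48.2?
48.2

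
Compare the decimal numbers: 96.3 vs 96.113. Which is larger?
96.3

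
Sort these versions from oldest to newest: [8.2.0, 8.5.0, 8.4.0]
[8.2.0, 8.4.0, 8.5.0]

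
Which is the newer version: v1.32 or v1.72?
v1.72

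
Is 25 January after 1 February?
No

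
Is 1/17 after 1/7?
Yes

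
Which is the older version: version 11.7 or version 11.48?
version 11.7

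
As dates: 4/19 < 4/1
False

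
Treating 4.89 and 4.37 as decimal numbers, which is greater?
4.89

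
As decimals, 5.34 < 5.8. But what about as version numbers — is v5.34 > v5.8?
True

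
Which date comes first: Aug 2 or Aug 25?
Aug 2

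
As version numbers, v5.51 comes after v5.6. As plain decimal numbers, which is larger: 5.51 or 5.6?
5.6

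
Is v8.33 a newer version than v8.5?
Yes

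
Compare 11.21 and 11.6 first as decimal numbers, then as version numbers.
As decimals: 11.21 < 11.6. As versions: v11.21 > v11.6 (minor version 21 > 6).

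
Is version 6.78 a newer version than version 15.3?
No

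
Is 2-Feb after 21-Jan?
Yes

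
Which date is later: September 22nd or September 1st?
September 22nd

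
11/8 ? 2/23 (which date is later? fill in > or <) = >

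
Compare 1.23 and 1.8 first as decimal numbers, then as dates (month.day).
As decimals: 1.23 < 1.8. As dates: 1/23 is later than 1/8 (day 23 > day 8).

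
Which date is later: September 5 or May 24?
September 5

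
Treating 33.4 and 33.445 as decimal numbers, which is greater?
33.445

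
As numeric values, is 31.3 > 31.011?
True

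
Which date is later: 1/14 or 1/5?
1/14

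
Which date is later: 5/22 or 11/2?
11/2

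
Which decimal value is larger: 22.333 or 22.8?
22.8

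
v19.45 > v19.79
False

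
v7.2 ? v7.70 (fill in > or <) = <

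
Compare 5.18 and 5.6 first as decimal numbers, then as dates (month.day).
As decimals: 5.18 < 5.6. As dates: 5/18 is later than 5/6 (day 18 > day 6).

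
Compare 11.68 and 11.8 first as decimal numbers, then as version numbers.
As decimals: 11.68 < 11.8. As versions: v11.68 > v11.8 (minor version 68 > 8).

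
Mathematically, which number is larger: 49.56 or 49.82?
49.82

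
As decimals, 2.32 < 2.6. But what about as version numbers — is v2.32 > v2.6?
True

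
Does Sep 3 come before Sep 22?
Yes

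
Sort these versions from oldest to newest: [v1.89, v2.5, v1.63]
[v1.63, v1.89, v2.5]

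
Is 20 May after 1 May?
Yes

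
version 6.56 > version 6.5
True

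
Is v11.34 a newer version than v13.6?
No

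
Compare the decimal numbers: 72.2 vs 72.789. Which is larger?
72.789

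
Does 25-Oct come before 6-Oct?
No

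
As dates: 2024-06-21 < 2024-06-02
False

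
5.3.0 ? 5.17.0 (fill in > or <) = <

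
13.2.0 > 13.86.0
False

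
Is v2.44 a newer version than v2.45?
No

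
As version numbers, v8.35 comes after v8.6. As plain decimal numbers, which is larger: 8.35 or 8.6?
8.6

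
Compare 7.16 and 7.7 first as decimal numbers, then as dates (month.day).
As decimals: 7.16 < 7.7. As dates: 7/16 is later than 7/7 (day 16 > day 7).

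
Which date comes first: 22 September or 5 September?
5 September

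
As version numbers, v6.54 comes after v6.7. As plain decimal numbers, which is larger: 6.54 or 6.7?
6.7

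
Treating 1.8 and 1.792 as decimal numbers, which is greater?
1.8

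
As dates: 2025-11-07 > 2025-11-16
False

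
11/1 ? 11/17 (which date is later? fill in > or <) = <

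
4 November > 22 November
False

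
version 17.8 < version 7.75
False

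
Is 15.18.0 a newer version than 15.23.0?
No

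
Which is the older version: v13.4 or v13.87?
v13.4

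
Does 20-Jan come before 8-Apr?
Yes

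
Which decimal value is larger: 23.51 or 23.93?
23.93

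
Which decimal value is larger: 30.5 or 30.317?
30.5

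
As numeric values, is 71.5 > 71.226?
True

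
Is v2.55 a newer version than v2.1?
Yes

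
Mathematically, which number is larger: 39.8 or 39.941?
39.941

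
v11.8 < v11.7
False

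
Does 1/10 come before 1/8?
No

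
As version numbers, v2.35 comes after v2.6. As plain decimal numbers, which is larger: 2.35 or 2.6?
2.6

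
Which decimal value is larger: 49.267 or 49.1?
49.267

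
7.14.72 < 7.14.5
False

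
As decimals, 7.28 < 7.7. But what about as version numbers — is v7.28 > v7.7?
True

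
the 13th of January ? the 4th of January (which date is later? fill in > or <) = >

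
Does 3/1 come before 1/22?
No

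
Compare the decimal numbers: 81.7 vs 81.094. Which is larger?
81.7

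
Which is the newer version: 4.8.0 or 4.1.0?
4.8.0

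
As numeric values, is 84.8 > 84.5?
True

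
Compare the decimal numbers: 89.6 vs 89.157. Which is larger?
89.6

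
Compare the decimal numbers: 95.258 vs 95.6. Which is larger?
95.6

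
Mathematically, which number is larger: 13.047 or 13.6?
13.6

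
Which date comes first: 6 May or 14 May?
6 May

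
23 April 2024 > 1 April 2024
True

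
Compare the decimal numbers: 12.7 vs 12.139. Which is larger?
12.7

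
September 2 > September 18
False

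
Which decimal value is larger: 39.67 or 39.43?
39.67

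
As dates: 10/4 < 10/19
True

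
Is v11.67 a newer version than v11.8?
Yes. Version numbers are compared segment by segment as integers, not as decimals: minor version 67 > 8, so v11.67 > v11.8 (even though the decimal 11.67 < 11.8).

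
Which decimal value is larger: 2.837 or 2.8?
2.837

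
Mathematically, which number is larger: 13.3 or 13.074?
13.3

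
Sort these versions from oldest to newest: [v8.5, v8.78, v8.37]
[v8.5, v8.37, v8.78]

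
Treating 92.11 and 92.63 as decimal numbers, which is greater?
92.63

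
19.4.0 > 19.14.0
False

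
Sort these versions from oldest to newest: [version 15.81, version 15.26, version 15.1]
[version 15.1, version 15.26, version 15.81]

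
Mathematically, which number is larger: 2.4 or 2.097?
2.4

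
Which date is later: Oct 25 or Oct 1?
Oct 25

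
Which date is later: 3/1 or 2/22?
3/1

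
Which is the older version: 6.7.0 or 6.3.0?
6.3.0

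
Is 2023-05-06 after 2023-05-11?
No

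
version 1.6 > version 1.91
False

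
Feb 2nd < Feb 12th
True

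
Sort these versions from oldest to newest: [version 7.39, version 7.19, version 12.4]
[version 7.19, version 7.39, version 12.4]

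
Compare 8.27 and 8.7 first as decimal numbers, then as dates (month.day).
As decimals: 8.27 < 8.7. As dates: 8/27 is later than 8/7 (day 27 > day 7).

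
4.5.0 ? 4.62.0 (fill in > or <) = <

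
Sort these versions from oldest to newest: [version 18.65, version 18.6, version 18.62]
[version 18.6, version 18.62, version 18.65]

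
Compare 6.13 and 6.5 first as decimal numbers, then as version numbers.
As decimals: 6.13 < 6.5. As versions: v6.13 > v6.5 (minor version 13 > 5).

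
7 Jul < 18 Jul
True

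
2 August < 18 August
True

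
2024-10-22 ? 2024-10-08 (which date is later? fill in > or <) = >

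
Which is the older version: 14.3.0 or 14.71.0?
14.3.0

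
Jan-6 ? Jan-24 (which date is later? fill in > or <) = <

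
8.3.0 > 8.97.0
False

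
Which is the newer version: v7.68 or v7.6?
v7.68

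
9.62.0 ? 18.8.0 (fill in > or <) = <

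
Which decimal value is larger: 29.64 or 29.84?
29.84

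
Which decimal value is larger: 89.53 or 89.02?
89.53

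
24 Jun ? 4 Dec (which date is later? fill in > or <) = <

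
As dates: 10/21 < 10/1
False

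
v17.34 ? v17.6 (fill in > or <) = >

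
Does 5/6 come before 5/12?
Yes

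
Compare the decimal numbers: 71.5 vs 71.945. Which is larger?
71.945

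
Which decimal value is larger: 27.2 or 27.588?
27.588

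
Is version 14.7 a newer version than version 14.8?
No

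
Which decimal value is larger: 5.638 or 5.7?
5.7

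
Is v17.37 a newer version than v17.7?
Yes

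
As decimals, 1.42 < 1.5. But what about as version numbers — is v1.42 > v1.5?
True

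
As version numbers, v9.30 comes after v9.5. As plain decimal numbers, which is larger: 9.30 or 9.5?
9.5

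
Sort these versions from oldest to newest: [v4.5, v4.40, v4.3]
[v4.3, v4.5, v4.40]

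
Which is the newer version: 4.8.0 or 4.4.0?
4.8.0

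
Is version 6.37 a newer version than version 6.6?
Yes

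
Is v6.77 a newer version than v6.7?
Yes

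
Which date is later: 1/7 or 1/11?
1/11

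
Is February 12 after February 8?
Yes. Day 12 comes after day 8 in February — this is a date comparison, not a decimal one (the decimal 2.12 would be smaller than 2.8).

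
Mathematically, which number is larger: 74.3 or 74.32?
74.32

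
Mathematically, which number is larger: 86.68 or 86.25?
86.68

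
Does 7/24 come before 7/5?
No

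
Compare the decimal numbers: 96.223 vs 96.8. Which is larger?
96.8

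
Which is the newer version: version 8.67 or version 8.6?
version 8.67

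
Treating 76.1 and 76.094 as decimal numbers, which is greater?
76.1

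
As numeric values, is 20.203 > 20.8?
False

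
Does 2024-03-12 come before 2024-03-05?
No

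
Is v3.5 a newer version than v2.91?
Yes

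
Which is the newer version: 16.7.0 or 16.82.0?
16.82.0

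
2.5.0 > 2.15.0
False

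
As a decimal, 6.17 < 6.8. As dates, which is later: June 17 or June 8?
June 17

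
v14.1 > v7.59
True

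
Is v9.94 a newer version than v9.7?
Yes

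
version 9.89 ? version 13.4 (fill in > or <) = <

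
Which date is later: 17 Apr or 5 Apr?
17 Apr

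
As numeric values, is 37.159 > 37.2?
False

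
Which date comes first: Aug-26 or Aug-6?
Aug-6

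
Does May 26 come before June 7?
Yes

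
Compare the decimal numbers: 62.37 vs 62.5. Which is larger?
62.5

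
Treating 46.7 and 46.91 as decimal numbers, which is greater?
46.91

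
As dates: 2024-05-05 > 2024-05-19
False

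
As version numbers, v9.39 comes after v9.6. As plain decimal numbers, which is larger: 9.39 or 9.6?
9.6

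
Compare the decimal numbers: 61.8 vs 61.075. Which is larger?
61.8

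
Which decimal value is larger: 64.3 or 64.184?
64.3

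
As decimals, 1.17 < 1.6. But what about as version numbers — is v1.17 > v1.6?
True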